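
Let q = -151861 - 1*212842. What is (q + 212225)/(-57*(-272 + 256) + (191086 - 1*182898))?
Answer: -76239/4550 ≈ -16.756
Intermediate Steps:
q = -364703 (q = -151861 - 212842 = -364703)
(q + 212225)/(-57*(-272 + 256) + (191086 - 1*182898)) = (-364703 + 212225)/(-57*(-272 + 256) + (191086 - 1*182898)) = -152478/(-57*(-16) + (191086 - 182898)) = -152478/(912 + 8188) = -152478/9100 = -152478*1/9100 = -76239/4550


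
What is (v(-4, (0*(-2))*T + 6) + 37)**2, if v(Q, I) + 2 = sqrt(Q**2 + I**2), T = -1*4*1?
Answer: 1277 + 140*sqrt(13) ≈ 1781.8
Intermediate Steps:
T = -4 (T = -4*1 = -4)
v(Q, I) = -2 + sqrt(I**2 + Q**2) (v(Q, I) = -2 + sqrt(Q**2 + I**2) = -2 + sqrt(I**2 + Q**2))
(v(-4, (0*(-2))*T + 6) + 37)**2 = ((-2 + sqrt(((0*(-2))*(-4) + 6)**2 + (-4)**2)) + 37)**2 = ((-2 + sqrt((0*(-4) + 6)**2 + 16)) + 37)**2 = ((-2 + sqrt((0 + 6)**2 + 16)) + 37)**2 = ((-2 + sqrt(6**2 + 16)) + 37)**2 = ((-2 + sqrt(36 + 16)) + 37)**2 = ((-2 + sqrt(52)) + 37)**2 = ((-2 + 2*sqrt(13)) + 37)**2 = (35 + 2*sqrt(13))**2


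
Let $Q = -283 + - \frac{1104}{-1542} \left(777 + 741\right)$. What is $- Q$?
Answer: $- \frac{206581}{257} \approx -803.82$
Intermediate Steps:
$Q = \frac{206581}{257}$ ($Q = -283 + \left(-1104\right) \left(- \frac{1}{1542}\right) 1518 = -283 + \frac{184}{257} \cdot 1518 = -283 + \frac{279312}{257} = \frac{206581}{257} \approx 803.82$)
$- Q = \left(-1\right) \frac{206581}{257} = - \frac{206581}{257}$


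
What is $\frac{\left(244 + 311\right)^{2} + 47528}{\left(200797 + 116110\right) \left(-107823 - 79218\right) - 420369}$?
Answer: $- \frac{355553}{59275022556} \approx -5.9984 \cdot 10^{-6}$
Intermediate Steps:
$\frac{\left(244 + 311\right)^{2} + 47528}{\left(200797 + 116110\right) \left(-107823 - 79218\right) - 420369} = \frac{555^{2} + 47528}{316907 \left(-187041\right) - 420369} = \frac{308025 + 47528}{-59274602187 - 420369} = \frac{355553}{-59275022556} = 355553 \left(- \frac{1}{59275022556}\right) = - \frac{355553}{59275022556}$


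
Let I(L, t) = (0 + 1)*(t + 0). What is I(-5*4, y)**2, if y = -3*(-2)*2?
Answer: 144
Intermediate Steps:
y = 12 (y = 6*2 = 12)
I(L, t) = t (I(L, t) = 1*t = t)
I(-5*4, y)**2 = 12**2 = 144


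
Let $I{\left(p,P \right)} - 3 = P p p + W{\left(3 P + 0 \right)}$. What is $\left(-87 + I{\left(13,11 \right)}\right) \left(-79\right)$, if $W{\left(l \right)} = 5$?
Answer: $-140620$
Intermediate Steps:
$I{\left(p,P \right)} = 8 + P p^{2}$ ($I{\left(p,P \right)} = 3 + \left(P p p + 5\right) = 3 + \left(P p^{2} + 5\right) = 3 + \left(5 + P p^{2}\right) = 8 + P p^{2}$)
$\left(-87 + I{\left(13,11 \right)}\right) \left(-79\right) = \left(-87 + \left(8 + 11 \cdot 13^{2}\right)\right) \left(-79\right) = \left(-87 + \left(8 + 11 \cdot 169\right)\right) \left(-79\right) = \left(-87 + \left(8 + 1859\right)\right) \left(-79\right) = \left(-87 + 1867\right) \left(-79\right) = 1780 \left(-79\right) = -140620$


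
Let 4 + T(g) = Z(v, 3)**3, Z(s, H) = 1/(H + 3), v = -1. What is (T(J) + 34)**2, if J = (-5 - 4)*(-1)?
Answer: 42003361/46656 ≈ 900.28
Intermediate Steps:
Z(s, H) = 1/(3 + H)
J = 9 (J = -9*(-1) = 9)
T(g) = -863/216 (T(g) = -4 + (1/(3 + 3))**3 = -4 + (1/6)**3 = -4 + 1/216 = -863/216)
(T(J) + 34)**2 = (-863/216 + 34)**2 = (6481/216)**2 = 42003361/46656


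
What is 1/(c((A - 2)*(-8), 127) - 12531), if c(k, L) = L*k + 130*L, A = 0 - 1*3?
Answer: 1/9059 ≈ 0.00011039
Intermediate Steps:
A = -3 (A = 0 - 3 = -3)
c(k, L) = 130*L + L*k
1/(c((A - 2)*(-8), 127) - 12531) = 1/(127*(130 + (-3 - 2)*(-8)) - 12531) = 1/(127*(130 - 5*(-8)) - 12531) = 1/(127*(130 + 40) - 12531) = 1/(127*170 - 12531) = 1/(21590 - 12531) = 1/9059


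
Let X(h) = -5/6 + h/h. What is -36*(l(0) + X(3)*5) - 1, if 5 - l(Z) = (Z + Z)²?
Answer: -211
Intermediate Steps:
l(Z) = 5 - 4*Z² (l(Z) = 5 - (Z + Z)² = 5 - (2*Z)² = 5 - 4*Z²)
X(h) = ⅙ (X(h) = -5*⅙ + 1 = -⅚ + 1 = ⅙)
-36*(l(0) + X(3)*5) - 1 = -36*((5 - 4*0²) + (⅙)*5) - 1 = -36*((5 - 4*0) + ⅚) - 1 = -36*((5 + 0) + ⅚) - 1 = -36*(5 + ⅚) - 1 = -36*35/6 - 1 = -210 - 1 = -211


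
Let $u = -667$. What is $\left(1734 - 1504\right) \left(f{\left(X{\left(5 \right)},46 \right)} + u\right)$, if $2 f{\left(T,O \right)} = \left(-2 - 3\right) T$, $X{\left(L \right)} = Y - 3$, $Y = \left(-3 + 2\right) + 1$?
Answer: $-151685$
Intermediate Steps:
$Y = 0$ ($Y = -1 + 1 = 0$)
$X{\left(L \right)} = -3$ ($X{\left(L \right)} = 0 - 3 = -3$)
$f{\left(T,O \right)} = - \frac{5 T}{2}$ ($f{\left(T,O \right)} = \frac{\left(-2 - 3\right) T}{2} = \frac{\left(-5\right) T}{2} = - \frac{5 T}{2}$)
$\left(1734 - 1504\right) \left(f{\left(X{\left(5 \right)},46 \right)} + u\right) = \left(1734 - 1504\right) \left(\left(- \frac{5}{2}\right) \left(-3\right) - 667\right) = 230 \left(\frac{15}{2} - 667\right) = 230 \left(- \frac{1319}{2}\right) = -151685$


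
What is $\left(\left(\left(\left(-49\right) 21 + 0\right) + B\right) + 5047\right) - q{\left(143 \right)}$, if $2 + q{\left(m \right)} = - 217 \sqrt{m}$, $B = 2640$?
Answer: $6660 + 217 \sqrt{143} \approx 9254.9$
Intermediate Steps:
$q{\left(m \right)} = -2 - 217 \sqrt{m}$
$\left(\left(\left(\left(-49\right) 21 + 0\right) + B\right) + 5047\right) - q{\left(143 \right)} = \left(\left(\left(\left(-49\right) 21 + 0\right) + 2640\right) + 5047\right) - \left(-2 - 217 \sqrt{143}\right) = \left(\left(\left(-1029 + 0\right) + 2640\right) + 5047\right) + \left(2 + 217 \sqrt{143}\right) = \left(\left(-1029 + 2640\right) + 5047\right) + \left(2 + 217 \sqrt{143}\right) = \left(1611 + 5047\right) + \left(2 + 217 \sqrt{143}\right) = 6658 + \left(2 + 217 \sqrt{143}\right) = 6660 + 217 \sqrt{143}$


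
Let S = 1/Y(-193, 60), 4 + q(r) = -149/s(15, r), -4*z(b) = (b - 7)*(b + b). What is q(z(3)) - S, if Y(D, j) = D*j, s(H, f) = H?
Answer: -161347/11580 ≈ -13.933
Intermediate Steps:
z(b) = -b*(-7 + b)/2 (z(b) = -(b - 7)*(b + b)/4 = -(-7 + b)*2*b/4 = -b*(-7 + b)/2)
q(r) = -209/15 (q(r) = -4 - 149/15 = -209/15)
S = -1/11580 (S = 1/(-193*60) = 1/(-11580) = -1/11580 ≈ -8.6356e-5)
q(z(3)) - S = -209/15 - 1*(-1/11580) = -209/15 + 1/11580 = -161347/11580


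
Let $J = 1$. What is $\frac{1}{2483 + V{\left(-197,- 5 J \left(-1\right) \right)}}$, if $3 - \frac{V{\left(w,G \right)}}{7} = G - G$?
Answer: $\frac{1}{2504} \approx 0.00039936$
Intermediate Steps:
$V{\left(w,G \right)} = 21$ ($V{\left(w,G \right)} = 21 - 7 \left(G - G\right) = 21 - 0 = 21 + 0 = 21$)
$\frac{1}{2483 + V{\left(-197,- 5 J \left(-1\right) \right)}} = \frac{1}{2483 + 21} = \frac{1}{2504}$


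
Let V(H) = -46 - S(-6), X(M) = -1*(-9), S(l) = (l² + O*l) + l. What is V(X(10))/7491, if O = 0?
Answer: -76/7491 ≈ -0.010146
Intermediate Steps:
S(l) = l + l² (S(l) = (l² + 0*l) + l = (l² + 0) + l = l² + l = l + l²)
X(M) = 9
V(H) = -76 (V(H) = -46 - (-6)*(1 - 6) = -46 - (-6)*(-5) = -46 - 1*30 = -46 - 30 = -76)
V(X(10))/7491 = -76/7491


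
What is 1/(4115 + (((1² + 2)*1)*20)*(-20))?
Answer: 1/2915 ≈ 0.00034305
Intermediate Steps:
1/(4115 + (((1² + 2)*1)*20)*(-20)) = 1/(4115 + (((1 + 2)*1)*20)*(-20)) = 1/(4115 + ((3*1)*20)*(-20)) = 1/(4115 + (3*20)*(-20)) = 1/(4115 + 60*(-20)) = 1/(4115 - 1200) = 1/2915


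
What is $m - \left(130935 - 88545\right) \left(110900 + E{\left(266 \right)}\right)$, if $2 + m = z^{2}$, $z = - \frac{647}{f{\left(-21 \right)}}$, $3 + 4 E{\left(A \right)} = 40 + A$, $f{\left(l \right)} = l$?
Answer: $- \frac{4149158286031}{882} \approx -4.7043 \cdot 10^{9}$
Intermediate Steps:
$E{\left(A \right)} = \frac{37}{4} + \frac{A}{4}$ ($E{\left(A \right)} = - \frac{3}{4} + \frac{40 + A}{4} = - \frac{3}{4} + \left(10 + \frac{A}{4}\right) = \frac{37}{4} + \frac{A}{4}$)
$z = \frac{647}{21}$ ($z = - \frac{647}{-21} = \left(-647\right) \left(- \frac{1}{21}\right) = \frac{647}{21} \approx 30.81$)
$m = \frac{417727}{441}$ ($m = -2 + \left(\frac{647}{21}\right)^{2} = -2 + \frac{418609}{441} = \frac{417727}{441} \approx 947.23$)
$m - \left(130935 - 88545\right) \left(110900 + E{\left(266 \right)}\right) = \frac{417727}{441} - \left(130935 - 88545\right) \left(110900 + \left(\frac{37}{4} + \frac{1}{4} \cdot 266\right)\right) = \frac{417727}{441} - 42390 \left(110900 + \left(\frac{37}{4} + \frac{133}{2}\right)\right) = \frac{417727}{441} - 42390 \left(110900 + \frac{303}{4}\right) = \frac{417727}{441} - 42390 \cdot \frac{443903}{4} = \frac{417727}{441} - \frac{9408524085}{2} = - \frac{4149158286031}{882}$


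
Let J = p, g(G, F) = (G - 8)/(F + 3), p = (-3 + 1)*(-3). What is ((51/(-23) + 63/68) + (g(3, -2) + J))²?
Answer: 207025/2446096 ≈ 0.084635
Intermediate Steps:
p = 6 (p = -2*(-3) = 6)
g(G, F) = (-8 + G)/(3 + F)
J = 6
((51/(-23) + 63/68) + (g(3, -2) + J))² = ((51/(-23) + 63/68) + ((-8 + 3)/(3 - 2) + 6))² = ((51*(-1/23) + 63*(1/68)) + (-5/1 + 6))² = ((-51/23 + 63/68) + (1*(-5) + 6))² = (-2019/1564 + (-5 + 6))² = (-2019/1564 + 1)² = (-455/1564)² = 207025/2446096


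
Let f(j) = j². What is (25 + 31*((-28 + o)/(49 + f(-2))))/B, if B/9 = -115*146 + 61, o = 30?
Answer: -1387/7979733 ≈ -0.00017382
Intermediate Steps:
B = -150561 (B = 9*(-115*146 + 61) = 9*(-16790 + 61) = 9*(-16729) = -150561)
(25 + 31*((-28 + o)/(49 + f(-2))))/B = (25 + 31*((-28 + 30)/(49 + (-2)²)))/(-150561) = (25 + 31*(2/(49 + 4)))*(-1/150561) = (25 + 31*(2/53))*(-1/150561) = (25 + 62/53)*(-1/150561) = (1387/53)*(-1/150561) = -1387/7979733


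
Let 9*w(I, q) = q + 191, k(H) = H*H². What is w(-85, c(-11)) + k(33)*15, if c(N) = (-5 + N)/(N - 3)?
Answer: 33961810/63 ≈ 5.3908e+5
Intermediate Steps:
k(H) = H³
c(N) = (-5 + N)/(-3 + N)
w(I, q) = 191/9 + q/9 (w(I, q) = (q + 191)/9 = (191 + q)/9 = 191/9 + q/9)
w(-85, c(-11)) + k(33)*15 = (191/9 + ((-5 - 11)/(-3 - 11))/9) + 33³*15 = (191/9 + (-16/(-14))/9) + 35937*15 = (191/9 + (-1/14*(-16))/9) + 539055 = (191/9 + (⅑)*(8/7)) + 539055 = (191/9 + 8/63) + 539055 = 1345/63 + 539055 = 33961810/63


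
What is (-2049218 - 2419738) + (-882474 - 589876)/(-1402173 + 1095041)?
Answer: -686278960921/153566 ≈ -4.4690e+6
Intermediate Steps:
(-2049218 - 2419738) + (-882474 - 589876)/(-1402173 + 1095041) = -4468956 - 1472350/(-307132) = -4468956 - 1472350*(-1/307132) = -4468956 + 736175/153566 = -686278960921/153566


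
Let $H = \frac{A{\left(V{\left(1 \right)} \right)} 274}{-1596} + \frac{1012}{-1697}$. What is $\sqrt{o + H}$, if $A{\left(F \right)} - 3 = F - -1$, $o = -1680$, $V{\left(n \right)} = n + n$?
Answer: $\frac{i \sqrt{85663633005265}}{225701} \approx 41.008 i$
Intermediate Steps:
$V{\left(n \right)} = 2 n$
$A{\left(F \right)} = 4 + F$ ($A{\left(F \right)} = 3 + \left(F - -1\right) = 3 + \left(F + 1\right) = 3 + \left(1 + F\right) = 4 + F$)
$H = - \frac{367085}{225701}$ ($H = \frac{\left(4 + 2 \cdot 1\right) 274}{-1596} + \frac{1012}{-1697} = \left(4 + 2\right) 274 \left(- \frac{1}{1596}\right) + 1012 \left(- \frac{1}{1697}\right) = 6 \cdot 274 \left(- \frac{1}{1596}\right) - \frac{1012}{1697} = 1644 \left(- \frac{1}{1596}\right) - \frac{1012}{1697} = - \frac{137}{133} - \frac{1012}{1697} = - \frac{367085}{225701} \approx -1.6264$)
$\sqrt{o + H} = \sqrt{-1680 - \frac{367085}{225701}} = \sqrt{- \frac{379544765}{225701}} = \frac{i \sqrt{85663633005265}}{225701}$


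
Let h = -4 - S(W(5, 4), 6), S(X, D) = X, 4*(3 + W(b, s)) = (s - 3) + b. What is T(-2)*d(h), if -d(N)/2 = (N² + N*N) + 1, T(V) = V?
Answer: 54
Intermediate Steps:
W(b, s) = -15/4 + b/4 + s/4 (W(b, s) = -3 + ((s - 3) + b)/4 = -3 + ((-3 + s) + b)/4 = -3 + (-3 + b + s)/4 = -3 + (-¾ + b/4 + s/4) = -15/4 + b/4 + s/4)
h = -5/2 (h = -4 - (-15/4 + (¼)*5 + (¼)*4) = -4 - (-15/4 + 5/4 + 1) = -4 - 1*(-3/2) = -4 + 3/2 = -5/2 ≈ -2.5000)
d(N) = -2 - 4*N² (d(N) = -2*((N² + N*N) + 1) = -2*((N² + N²) + 1) = -2*(2*N² + 1) = -2*(1 + 2*N²) = -2 - 4*N²)
T(-2)*d(h) = -2*(-2 - 4*(-5/2)²) = -2*(-2 - 4*25/4) = -2*(-2 - 25) = -2*(-27) = 54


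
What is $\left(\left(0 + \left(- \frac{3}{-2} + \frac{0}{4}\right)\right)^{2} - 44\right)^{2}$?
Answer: $\frac{27889}{16} \approx 1743.1$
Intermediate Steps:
$\left(\left(0 + \left(- \frac{3}{-2} + \frac{0}{4}\right)\right)^{2} - 44\right)^{2} = \left(\left(0 + \left(\left(-3\right) \left(- \frac{1}{2}\right) + 0 \cdot \frac{1}{4}\right)\right)^{2} - 44\right)^{2} = \left(\left(0 + \left(\frac{3}{2} + 0\right)\right)^{2} - 44\right)^{2} = \left(\left(0 + \frac{3}{2}\right)^{2} - 44\right)^{2} = \left(\left(\frac{3}{2}\right)^{2} - 44\right)^{2} = \left(\frac{9}{4} - 44\right)^{2} = \left(- \frac{167}{4}\right)^{2} = \frac{27889}{16}$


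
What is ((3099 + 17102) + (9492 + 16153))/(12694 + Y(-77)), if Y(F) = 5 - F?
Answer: 22923/6388 ≈ 3.5884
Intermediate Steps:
((3099 + 17102) + (9492 + 16153))/(12694 + Y(-77)) = ((3099 + 17102) + (9492 + 16153))/(12694 + (5 - 1*(-77))) = (20201 + 25645)/(12694 + (5 + 77)) = 45846/(12694 + 82) = 45846/12776 = 45846*(1/12776) = 22923/6388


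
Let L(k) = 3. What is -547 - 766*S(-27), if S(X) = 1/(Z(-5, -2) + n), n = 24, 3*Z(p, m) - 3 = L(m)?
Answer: -7494/13 ≈ -576.46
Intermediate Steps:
Z(p, m) = 2 (Z(p, m) = 1 + (1/3)*3 = 1 + 1 = 2)
S(X) = 1/26 (S(X) = 1/(2 + 24) = 1/26)
-547 - 766*S(-27) = -547 - 766*1/26 = -547 - 383/13 = -7494/13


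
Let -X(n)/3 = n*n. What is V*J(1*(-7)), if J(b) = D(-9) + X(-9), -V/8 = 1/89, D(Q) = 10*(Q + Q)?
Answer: 3384/89 ≈ 38.022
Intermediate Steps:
D(Q) = 20*Q (D(Q) = 10*(2*Q) = 20*Q)
X(n) = -3*n² (X(n) = -3*n*n = -3*n²)
V = -8/89 ≈ -0.089888
J(b) = -423 (J(b) = 20*(-9) - 3*(-9)² = -180 - 3*81 = -180 - 243 = -423)
V*J(1*(-7)) = -8/89*(-423) = 3384/89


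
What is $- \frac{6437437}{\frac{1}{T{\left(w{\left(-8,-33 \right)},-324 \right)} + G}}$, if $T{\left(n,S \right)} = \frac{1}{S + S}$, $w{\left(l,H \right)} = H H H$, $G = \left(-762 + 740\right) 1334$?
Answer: $\frac{122423990334685}{648} \approx 1.8893 \cdot 10^{11}$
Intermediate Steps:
$G = -29348$ ($G = \left(-22\right) 1334 = -29348$)
$w{\left(l,H \right)} = H^{3}$ ($w{\left(l,H \right)} = H^{2} H = H^{3}$)
$T{\left(n,S \right)} = \frac{1}{2 S}$
$- \frac{6437437}{\frac{1}{T{\left(w{\left(-8,-33 \right)},-324 \right)} + G}} = - \frac{6437437}{\frac{1}{\frac{1}{2 \left(-324\right)} - 29348}} = - \frac{6437437}{\frac{1}{\frac{1}{2} \left(- \frac{1}{324}\right) - 29348}} = - \frac{6437437}{\frac{1}{- \frac{1}{648} - 29348}} = - \frac{6437437}{\frac{1}{- \frac{19017505}{648}}} = - \frac{6437437}{- \frac{648}{19017505}} = \left(-6437437\right) \left(- \frac{19017505}{648}\right) = \frac{122423990334685}{648}$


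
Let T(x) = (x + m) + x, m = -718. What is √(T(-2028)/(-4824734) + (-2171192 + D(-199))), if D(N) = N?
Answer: I*√12636441496605690370/2412367 ≈ 1473.6*I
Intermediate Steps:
T(x) = -718 + 2*x (T(x) = (x - 718) + x = (-718 + x) + x = -718 + 2*x)
√(T(-2028)/(-4824734) + (-2171192 + D(-199))) = √((-718 + 2*(-2028))/(-4824734) + (-2171192 - 199)) = √((-718 - 4056)*(-1/4824734) - 2171391) = √(-4774*(-1/4824734) - 2171391) = √(2387/2412367 - 2171391) = √(-5238191990110/2412367) = I*√12636441496605690370/2412367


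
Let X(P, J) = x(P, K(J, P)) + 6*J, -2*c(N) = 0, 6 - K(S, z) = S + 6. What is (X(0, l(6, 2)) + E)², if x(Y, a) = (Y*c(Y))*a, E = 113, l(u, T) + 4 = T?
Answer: 10201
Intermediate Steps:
l(u, T) = -4 + T
K(S, z) = -S (K(S, z) = 6 - (S + 6) = 6 - (6 + S) = 6 + (-6 - S) = -S)
c(N) = 0 (c(N) = -½*0 = 0)
x(Y, a) = 0 (x(Y, a) = (Y*0)*a = 0*a = 0)
X(P, J) = 6*J (X(P, J) = 0 + 6*J = 6*J)
(X(0, l(6, 2)) + E)² = (6*(-4 + 2) + 113)² = (6*(-2) + 113)² = (-12 + 113)² = 101² = 10201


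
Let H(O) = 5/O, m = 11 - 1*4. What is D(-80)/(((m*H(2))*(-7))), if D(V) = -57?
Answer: 114/245 ≈ 0.46531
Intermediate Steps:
m = 7 (m = 11 - 4 = 7)
D(-80)/(((m*H(2))*(-7))) = -57/((7*(5/2))*(-7)) = -57/((35/2)*(-7)) = -57/(-245/2) = -57*(-2/245) = 114/245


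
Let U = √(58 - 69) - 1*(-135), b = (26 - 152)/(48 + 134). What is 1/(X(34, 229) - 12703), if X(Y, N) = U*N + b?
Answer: 3077711/56146629828 - 38701*I*√11/56146629828 ≈ 5.4816e-5 - 2.2861e-6*I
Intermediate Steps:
b = -9/13 (b = -126/182 = -126*1/182 = -9/13 ≈ -0.69231)
U = 135 + I*√11 (U = √(-11) + 135 = I*√11 + 135 = 135 + I*√11 ≈ 135.0 + 3.3166*I)
X(Y, N) = -9/13 + N*(135 + I*√11) (X(Y, N) = (135 + I*√11)*N - 9/13 = N*(135 + I*√11) - 9/13 = -9/13 + N*(135 + I*√11))
1/(X(34, 229) - 12703) = 1/((-9/13 + 229*(135 + I*√11)) - 12703) = 1/((-9/13 + (30915 + 229*I*√11)) - 12703) = 1/((401886/13 + 229*I*√11) - 12703) = 1/(236747/13 + 229*I*√11)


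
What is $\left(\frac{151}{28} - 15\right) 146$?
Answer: $- \frac{19637}{14} \approx -1402.6$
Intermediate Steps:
$\left(\frac{151}{28} - 15\right) 146 = \left(- \frac{269}{28}\right) 146 = - \frac{19637}{14}$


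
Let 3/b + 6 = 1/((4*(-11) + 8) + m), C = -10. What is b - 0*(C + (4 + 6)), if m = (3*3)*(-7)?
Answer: -297/595 ≈ -0.49916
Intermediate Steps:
m = -63 (m = 9*(-7) = -63)
b = -297/595 (b = 3/(-6 + 1/((4*(-11) + 8) - 63)) = 3/(-6 + 1/((-44 + 8) - 63)) = 3/(-6 + 1/(-36 - 63)) = 3/(-6 + 1/(-99)) = 3/(-6 - 1/99) = 3/(-595/99) = 3*(-99/595) = -297/595 ≈ -0.49916)
b - 0*(C + (4 + 6)) = -297/595 - 0*(-10 + (4 + 6)) = -297/595 - 0*(-10 + 10) = -297/595 - 0*0 = -297/595 - 1*0 = -297/595 + 0 = -297/595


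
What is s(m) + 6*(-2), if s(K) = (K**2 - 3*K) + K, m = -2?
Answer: -4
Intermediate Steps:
s(K) = K**2 - 2*K
s(m) + 6*(-2) = -2*(-2 - 2) + 6*(-2) = -2*(-4) - 12 = 8 - 12 = -4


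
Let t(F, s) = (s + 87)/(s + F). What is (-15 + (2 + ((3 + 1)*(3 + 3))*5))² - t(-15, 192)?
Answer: 675398/59 ≈ 11447.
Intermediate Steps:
t(F, s) = (87 + s)/(F + s)
(-15 + (2 + ((3 + 1)*(3 + 3))*5))² - t(-15, 192) = (-15 + (2 + ((3 + 1)*(3 + 3))*5))² - (87 + 192)/(-15 + 192) = (-15 + (2 + (4*6)*5))² - 279/177 = (-15 + (2 + 24*5))² - 279/177 = (-15 + (2 + 120))² - 1*93/59 = (-15 + 122)² - 93/59 = 107² - 93/59 = 11449 - 93/59 = 675398/59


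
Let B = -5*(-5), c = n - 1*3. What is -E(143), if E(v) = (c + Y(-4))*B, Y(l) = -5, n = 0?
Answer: 200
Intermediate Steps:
c = -3 (c = 0 - 1*3 = 0 - 3 = -3)
B = 25
E(v) = -200 (E(v) = (-3 - 5)*25 = -8*25 = -200)
-E(143) = -1*(-200) = 200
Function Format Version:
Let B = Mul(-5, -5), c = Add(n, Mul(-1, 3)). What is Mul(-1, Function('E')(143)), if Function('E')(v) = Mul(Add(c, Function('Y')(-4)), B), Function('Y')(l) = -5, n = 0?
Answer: 200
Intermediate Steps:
c = -3 (c = Add(0, Mul(-1, 3)) = Add(0, -3) = -3)
B = 25
Function('E')(v) = -200 (Function('E')(v) = Mul(Add(-3, -5), 25) = Mul(-8, 25) = -200)
Mul(-1, Function('E')(143)) = Mul(-1, -200) = 200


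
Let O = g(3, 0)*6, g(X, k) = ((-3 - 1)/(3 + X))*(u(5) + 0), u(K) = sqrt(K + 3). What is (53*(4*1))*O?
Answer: -1696*sqrt(2) ≈ -2398.5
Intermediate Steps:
u(K) = sqrt(3 + K)
g(X, k) = -8*sqrt(2)/(3 + X) (g(X, k) = ((-3 - 1)/(3 + X))*(sqrt(3 + 5) + 0) = (-4/(3 + X))*(sqrt(8) + 0) = (-4/(3 + X))*(2*sqrt(2) + 0) = (-4/(3 + X))*(2*sqrt(2)) = -8*sqrt(2)/(3 + X))
O = -8*sqrt(2) (O = -8*sqrt(2)/(3 + 3)*6 = -8*sqrt(2)/6*6 = -8*sqrt(2)*1/6*6 = -4*sqrt(2)/3*6 = -8*sqrt(2) ≈ -11.314)
(53*(4*1))*O = (53*(4*1))*(-8*sqrt(2)) = (53*4)*(-8*sqrt(2)) = 212*(-8*sqrt(2)) = -1696*sqrt(2)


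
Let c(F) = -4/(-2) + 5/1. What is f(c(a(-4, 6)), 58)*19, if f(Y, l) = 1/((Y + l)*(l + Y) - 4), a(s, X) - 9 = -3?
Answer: 19/4221 ≈ 0.0045013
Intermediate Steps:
a(s, X) = 6 (a(s, X) = 9 - 3 = 6)
c(F) = 7 (c(F) = -4*(-½) + 5*1 = 2 + 5 = 7)
f(Y, l) = 1/(-4 + (Y + l)²) (f(Y, l) = 1/((Y + l)*(Y + l) - 4) = 1/((Y + l)² - 4) = 1/(-4 + (Y + l)²))
f(c(a(-4, 6)), 58)*19 = 19/(-4 + (7 + 58)²) = 19/(-4 + 65²) = 19/(-4 + 4225) = 19/4221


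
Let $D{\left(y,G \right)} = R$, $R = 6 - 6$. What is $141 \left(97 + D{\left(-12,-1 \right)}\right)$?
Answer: $13677$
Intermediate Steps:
$R = 0$ ($R = 6 - 6 = 0$)
$D{\left(y,G \right)} = 0$
$141 \left(97 + D{\left(-12,-1 \right)}\right) = 141 \left(97 + 0\right) = 141 \cdot 97 = 13677$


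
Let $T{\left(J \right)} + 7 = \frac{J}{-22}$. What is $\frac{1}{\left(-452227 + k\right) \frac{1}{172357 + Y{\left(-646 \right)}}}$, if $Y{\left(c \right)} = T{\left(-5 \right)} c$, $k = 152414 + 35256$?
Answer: $- \frac{1944054}{2910127} \approx -0.66803$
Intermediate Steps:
$T{\left(J \right)} = -7 - \frac{J}{22}$ ($T{\left(J \right)} = -7 + \frac{J}{-22} = -7 + J \left(- \frac{1}{22}\right) = -7 - \frac{J}{22}$)
$k = 187670$
$Y{\left(c \right)} = - \frac{149 c}{22}$ ($Y{\left(c \right)} = \left(-7 - - \frac{5}{22}\right) c = \left(-7 + \frac{5}{22}\right) c = - \frac{149 c}{22}$)
$\frac{1}{\left(-452227 + k\right) \frac{1}{172357 + Y{\left(-646 \right)}}} = \frac{1}{\left(-452227 + 187670\right) \frac{1}{172357 - - \frac{48127}{11}}} = \frac{1}{\left(-264557\right) \frac{1}{172357 + \frac{48127}{11}}} = \frac{1}{\left(-264557\right) \frac{1}{\frac{1944054}{11}}} = \frac{1}{\left(-264557\right) \frac{11}{1944054}} = \frac{1}{- \frac{2910127}{1944054}} = - \frac{1944054}{2910127}$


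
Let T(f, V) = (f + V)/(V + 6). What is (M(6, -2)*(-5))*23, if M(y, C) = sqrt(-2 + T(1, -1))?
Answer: -115*I*sqrt(2) ≈ -162.63*I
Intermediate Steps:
T(f, V) = (V + f)/(6 + V)
M(y, C) = I*sqrt(2) (M(y, C) = sqrt(-2 + (-1 + 1)/(6 - 1)) = sqrt(-2 + 0/5) = sqrt(-2 + (1/5)*0) = sqrt(-2 + 0) = sqrt(-2) = I*sqrt(2))
(M(6, -2)*(-5))*23 = ((I*sqrt(2))*(-5))*23 = -5*I*sqrt(2)*23 = -115*I*sqrt(2)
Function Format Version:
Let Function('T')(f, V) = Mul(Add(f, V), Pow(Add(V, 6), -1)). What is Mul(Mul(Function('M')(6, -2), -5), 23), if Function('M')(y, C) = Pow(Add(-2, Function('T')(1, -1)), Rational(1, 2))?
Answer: Mul(-115, I, Pow(2, Rational(1, 2))) ≈ Mul(-162.63, I)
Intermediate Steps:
Function('T')(f, V) = Mul(Pow(Add(6, V), -1), Add(V, f)) (Function('T')(f, V) = Mul(Add(V, f), Pow(Add(6, V), -1)) = Mul(Pow(Add(6, V), -1), Add(V, f)))
Function('M')(y, C) = Mul(I, Pow(2, Rational(1, 2))) (Function('M')(y, C) = Pow(Add(-2, Mul(Pow(Add(6, -1), -1), Add(-1, 1))), Rational(1, 2)) = Pow(Add(-2, Mul(Pow(5, -1), 0)), Rational(1, 2)) = Pow(Add(-2, Mul(Rational(1, 5), 0)), Rational(1, 2)) = Pow(Add(-2, 0), Rational(1, 2)) = Pow(-2, Rational(1, 2)) = Mul(I, Pow(2, Rational(1, 2))))
Mul(Mul(Function('M')(6, -2), -5), 23) = Mul(Mul(Mul(I, Pow(2, Rational(1, 2))), -5), 23) = Mul(Mul(-5, I, Pow(2, Rational(1, 2))), 23) = Mul(-115, I, Pow(2, Rational(1, 2)))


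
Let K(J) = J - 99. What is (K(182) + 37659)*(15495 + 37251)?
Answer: 1990739532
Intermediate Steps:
K(J) = -99 + J
(K(182) + 37659)*(15495 + 37251) = ((-99 + 182) + 37659)*(15495 + 37251) = (83 + 37659)*52746 = 37742*52746 = 1990739532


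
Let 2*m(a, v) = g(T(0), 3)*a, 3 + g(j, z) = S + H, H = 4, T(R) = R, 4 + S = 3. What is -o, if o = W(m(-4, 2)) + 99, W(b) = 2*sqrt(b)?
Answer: -99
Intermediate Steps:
S = -1 (S = -4 + 3 = -1)
g(j, z) = 0 (g(j, z) = -3 + (-1 + 4) = -3 + 3 = 0)
m(a, v) = 0 (m(a, v) = (0*a)/2 = (1/2)*0 = 0)
o = 99 (o = 2*sqrt(0) + 99 = 2*0 + 99 = 0 + 99 = 99)
-o = -1*0 = 0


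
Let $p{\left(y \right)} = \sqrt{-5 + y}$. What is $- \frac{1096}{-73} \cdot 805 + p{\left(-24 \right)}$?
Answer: $\frac{882280}{73} + i \sqrt{29} \approx 12086.0 + 5.3852 i$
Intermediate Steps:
$- \frac{1096}{-73} \cdot 805 + p{\left(-24 \right)} = - \frac{1096}{-73} \cdot 805 + \sqrt{-5 - 24} = \left(-1096\right) \left(- \frac{1}{73}\right) 805 + \sqrt{-29} = \frac{1096}{73} \cdot 805 + i \sqrt{29} = \frac{882280}{73} + i \sqrt{29}$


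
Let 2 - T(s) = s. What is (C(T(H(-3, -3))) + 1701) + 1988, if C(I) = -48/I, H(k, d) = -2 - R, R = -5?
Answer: 3737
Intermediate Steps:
H(k, d) = 3 (H(k, d) = -2 - 1*(-5) = -2 + 5 = 3)
T(s) = 2 - s
(C(T(H(-3, -3))) + 1701) + 1988 = (-48/(2 - 1*3) + 1701) + 1988 = (-48/(2 - 3) + 1701) + 1988 = (-48/(-1) + 1701) + 1988 = (-48*(-1) + 1701) + 1988 = (48 + 1701) + 1988 = 1749 + 1988 = 3737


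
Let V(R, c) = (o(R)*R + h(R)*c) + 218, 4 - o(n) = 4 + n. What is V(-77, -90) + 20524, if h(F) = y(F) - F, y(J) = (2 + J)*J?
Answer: -511867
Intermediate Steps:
o(n) = -n (o(n) = 4 - (4 + n) = 4 + (-4 - n) = -n)
y(J) = J*(2 + J)
h(F) = -F + F*(2 + F) (h(F) = F*(2 + F) - F = -F + F*(2 + F))
V(R, c) = 218 - R² + R*c*(1 + R) (V(R, c) = ((-R)*R + (R*(1 + R))*c) + 218 = (-R² + R*c*(1 + R)) + 218 = 218 - R² + R*c*(1 + R))
V(-77, -90) + 20524 = (218 - 1*(-77)² - 77*(-90)*(1 - 77)) + 20524 = (218 - 1*5929 - 77*(-90)*(-76)) + 20524 = (218 - 5929 - 526680) + 20524 = -532391 + 20524 = -511867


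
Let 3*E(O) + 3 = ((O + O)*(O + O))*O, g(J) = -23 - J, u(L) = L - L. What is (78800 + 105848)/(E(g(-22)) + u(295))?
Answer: -553944/7 ≈ -79135.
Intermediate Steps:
u(L) = 0
E(O) = -1 + 4*O**3/3 (E(O) = -1 + (((O + O)*(O + O))*O)/3 = -1 + (((2*O)*(2*O))*O)/3 = -1 + ((4*O**2)*O)/3 = -1 + (4*O**3)/3 = -1 + 4*O**3/3)
(78800 + 105848)/(E(g(-22)) + u(295)) = (78800 + 105848)/((-1 + 4*(-23 - 1*(-22))**3/3) + 0) = 184648/((-1 + 4*(-23 + 22)**3/3) + 0) = 184648/((-1 + (4/3)*(-1)**3) + 0) = 184648/((-1 + (4/3)*(-1)) + 0) = 184648/((-1 - 4/3) + 0) = 184648/(-7/3 + 0) = 184648/(-7/3) = 184648*(-3/7) = -553944/7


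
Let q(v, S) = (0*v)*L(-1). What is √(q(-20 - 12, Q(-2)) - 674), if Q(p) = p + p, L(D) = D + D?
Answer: I*√674 ≈ 25.962*I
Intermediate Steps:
L(D) = 2*D
Q(p) = 2*p
q(v, S) = 0 (q(v, S) = (0*v)*(2*(-1)) = 0*(-2) = 0)
√(q(-20 - 12, Q(-2)) - 674) = √(0 - 674) = √(-674) = I*√674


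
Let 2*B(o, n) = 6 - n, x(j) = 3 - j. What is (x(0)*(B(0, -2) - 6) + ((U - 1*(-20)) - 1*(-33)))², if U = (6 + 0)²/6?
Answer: 2809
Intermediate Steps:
B(o, n) = 3 - n/2 (B(o, n) = (6 - n)/2 = 3 - n/2)
U = 6 (U = 6²*(⅙) = 36*(⅙) = 6)
(x(0)*(B(0, -2) - 6) + ((U - 1*(-20)) - 1*(-33)))² = ((3 - 1*0)*((3 - ½*(-2)) - 6) + ((6 - 1*(-20)) - 1*(-33)))² = ((3 + 0)*((3 + 1) - 6) + ((6 + 20) + 33))² = (3*(4 - 6) + (26 + 33))² = (3*(-2) + 59)² = (-6 + 59)² = 53² = 2809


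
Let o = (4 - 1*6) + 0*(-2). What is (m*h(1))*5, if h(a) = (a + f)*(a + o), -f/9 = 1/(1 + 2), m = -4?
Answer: -40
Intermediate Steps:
f = -3 (f = -9/(1 + 2) = -9/3 = -9*⅓ = -3)
o = -2 (o = (4 - 6) + 0 = -2 + 0 = -2)
h(a) = (-3 + a)*(-2 + a) (h(a) = (a - 3)*(a - 2) = (-3 + a)*(-2 + a))
(m*h(1))*5 = -4*(6 + 1² - 5*1)*5 = -4*(6 + 1 - 5)*5 = -4*2*5 = -8*5 = -40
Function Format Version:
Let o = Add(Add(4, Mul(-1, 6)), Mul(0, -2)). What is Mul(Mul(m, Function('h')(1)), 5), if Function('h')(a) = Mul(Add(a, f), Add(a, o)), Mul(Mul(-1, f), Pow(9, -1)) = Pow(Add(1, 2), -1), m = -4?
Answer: -40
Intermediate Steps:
f = -3 (f = Mul(-9, Pow(Add(1, 2), -1)) = Mul(-9, Pow(3, -1)) = Mul(-9, Rational(1, 3)) = -3)
o = -2 (o = Add(Add(4, -6), 0) = Add(-2, 0) = -2)
Function('h')(a) = Mul(Add(-3, a), Add(-2, a)) (Function('h')(a) = Mul(Add(a, -3), Add(a, -2)) = Mul(Add(-3, a), Add(-2, a)))
Mul(Mul(m, Function('h')(1)), 5) = Mul(Mul(-4, Add(6, Pow(1, 2), Mul(-5, 1))), 5) = Mul(Mul(-4, Add(6, 1, -5)), 5) = Mul(Mul(-4, 2), 5) = Mul(-8, 5) = -40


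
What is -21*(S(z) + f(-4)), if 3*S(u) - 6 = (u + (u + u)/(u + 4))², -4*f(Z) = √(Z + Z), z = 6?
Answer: -10122/25 + 21*I*√2/2 ≈ -404.88 + 14.849*I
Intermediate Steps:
f(Z) = -√2*√Z/4 (f(Z) = -√(Z + Z)/4 = -√2*√Z/4)
S(u) = 2 + (u + 2*u/(4 + u))²/3 (S(u) = 2 + (u + (u + u)/(u + 4))²/3 = 2 + (u + (2*u)/(4 + u))²/3 = 2 + (u + 2*u/(4 + u))²/3)
-21*(S(z) + f(-4)) = -21*((2 + (⅓)*6²*(6 + 6)²/(4 + 6)²) - √2*√(-4)/4) = -21*((2 + (⅓)*36*12²/10²) - √2*2*I/4) = -21*((2 + (⅓)*36*(1/100)*144) - I*√2/2) = -21*((2 + 432/25) - I*√2/2) = -21*(482/25 - I*√2/2) = -10122/25 + 21*I*√2/2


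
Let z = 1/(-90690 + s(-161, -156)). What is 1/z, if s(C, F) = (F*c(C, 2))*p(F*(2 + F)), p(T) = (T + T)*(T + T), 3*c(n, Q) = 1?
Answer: -120047826498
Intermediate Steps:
c(n, Q) = ⅓ (c(n, Q) = (⅓)*1 = ⅓)
p(T) = 4*T² (p(T) = (2*T)*(2*T) = 4*T²)
s(C, F) = 4*F³*(2 + F)²/3 (s(C, F) = (F*(⅓))*(4*(F*(2 + F))²) = (F/3)*(4*(F²*(2 + F)²)) = (F/3)*(4*F²*(2 + F)²) = 4*F³*(2 + F)²/3)
z = -1/120047826498 (z = 1/(-90690 + (4/3)*(-156)³*(2 - 156)²) = 1/(-90690 + (4/3)*(-3796416)*(-154)²) = 1/(-90690 + (4/3)*(-3796416)*23716) = 1/(-90690 - 120047735808) = 1/(-120047826498) = -1/120047826498 ≈ -8.3300e-12)
1/z = 1/(-1/120047826498) = -120047826498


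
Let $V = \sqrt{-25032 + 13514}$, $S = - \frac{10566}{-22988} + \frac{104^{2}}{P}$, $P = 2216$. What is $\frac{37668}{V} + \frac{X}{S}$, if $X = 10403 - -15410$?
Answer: $\frac{82184410294}{17003279} - \frac{18834 i \sqrt{11518}}{5759} \approx 4833.4 - 350.98 i$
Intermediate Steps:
$S = \frac{17003279}{3183838}$ ($S = - \frac{10566}{-22988} + \frac{104^{2}}{2216} = \left(-10566\right) \left(- \frac{1}{22988}\right) + 10816 \cdot \frac{1}{2216} = \frac{5283}{11494} + \frac{1352}{277} = \frac{17003279}{3183838} \approx 5.3405$)
$V = i \sqrt{11518}$ ($V = \sqrt{-11518} = i \sqrt{11518} \approx 107.32 i$)
$X = 25813$ ($X = 10403 + 15410 = 25813$)
$\frac{37668}{V} + \frac{X}{S} = \frac{37668}{i \sqrt{11518}} + \frac{25813}{\frac{17003279}{3183838}} = 37668 \left(- \frac{i \sqrt{11518}}{11518}\right) + 25813 \cdot \frac{3183838}{17003279} = - \frac{18834 i \sqrt{11518}}{5759} + \frac{82184410294}{17003279} = \frac{82184410294}{17003279} - \frac{18834 i \sqrt{11518}}{5759}$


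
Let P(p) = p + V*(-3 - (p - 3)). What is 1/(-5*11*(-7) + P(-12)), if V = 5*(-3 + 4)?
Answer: 1/433 ≈ 0.0023095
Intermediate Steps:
V = 5 (V = 5*1 = 5)
P(p) = -4*p (P(p) = p + 5*(-3 - (p - 3)) = p + 5*(-3 - (-3 + p)) = p + 5*(-3 + (3 - p)) = p + 5*(-p) = p - 5*p = -4*p)
1/(-5*11*(-7) + P(-12)) = 1/(-5*11*(-7) - 4*(-12)) = 1/(-55*(-7) + 48) = 1/(385 + 48) = 1/433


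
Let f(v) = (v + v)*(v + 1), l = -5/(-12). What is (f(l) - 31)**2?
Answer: 4609609/5184 ≈ 889.20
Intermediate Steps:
l = 5/12 (l = -5*(-1/12) = 5/12 ≈ 0.41667)
f(v) = 2*v*(1 + v) (f(v) = (2*v)*(1 + v) = 2*v*(1 + v))
(f(l) - 31)**2 = (2*(5/12)*(1 + 5/12) - 31)**2 = (2*(5/12)*(17/12) - 31)**2 = (85/72 - 31)**2 = (-2147/72)**2 = 4609609/5184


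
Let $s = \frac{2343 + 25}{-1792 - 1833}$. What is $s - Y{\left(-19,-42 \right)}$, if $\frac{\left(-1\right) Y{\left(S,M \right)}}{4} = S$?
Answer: $- \frac{277868}{3625} \approx -76.653$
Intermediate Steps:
$Y{\left(S,M \right)} = - 4 S$
$s = - \frac{2368}{3625}$ ($s = \frac{2368}{-3625} = 2368 \left(- \frac{1}{3625}\right) = - \frac{2368}{3625} \approx -0.65324$)
$s - Y{\left(-19,-42 \right)} = - \frac{2368}{3625} - \left(-4\right) \left(-19\right) = - \frac{2368}{3625} - 76 = - \frac{277868}{3625}$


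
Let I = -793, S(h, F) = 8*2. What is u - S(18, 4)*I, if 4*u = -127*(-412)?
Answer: 25769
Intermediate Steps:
u = 13081 (u = (-127*(-412))/4 = (¼)*52324 = 13081)
S(h, F) = 16
u - S(18, 4)*I = 13081 - 16*(-793) = 13081 - 1*(-12688) = 13081 + 12688 = 25769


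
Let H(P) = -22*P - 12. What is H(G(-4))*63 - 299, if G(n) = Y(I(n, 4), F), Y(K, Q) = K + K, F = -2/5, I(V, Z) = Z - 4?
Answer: -1055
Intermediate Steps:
I(V, Z) = -4 + Z
F = -2/5 (F = -2*1/5 = -2/5 ≈ -0.40000)
Y(K, Q) = 2*K
G(n) = 0 (G(n) = 2*(-4 + 4) = 2*0 = 0)
H(P) = -12 - 22*P
H(G(-4))*63 - 299 = (-12 - 22*0)*63 - 299 = (-12 + 0)*63 - 299 = -12*63 - 299 = -756 - 299 = -1055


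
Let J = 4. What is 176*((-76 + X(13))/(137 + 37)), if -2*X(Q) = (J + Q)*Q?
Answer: -16412/87 ≈ -188.64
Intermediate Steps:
X(Q) = -Q*(4 + Q)/2 (X(Q) = -(4 + Q)*Q/2 = -Q*(4 + Q)/2)
176*((-76 + X(13))/(137 + 37)) = 176*((-76 - 1/2*13*(4 + 13))/(137 + 37)) = 176*((-76 - 1/2*13*17)/174) = 176*((-76 - 221/2)*(1/174)) = 176*(-373/2*1/174) = 176*(-373/348) = -16412/87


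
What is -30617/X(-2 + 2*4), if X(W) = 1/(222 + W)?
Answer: -6980676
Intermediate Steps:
-30617/X(-2 + 2*4) = -(6735740 + 244936) = -30617/(1/(222 + (-2 + 8))) = -30617/(1/(222 + 6)) = -30617/(1/228) = -30617/1/228 = -30617*228 = -6980676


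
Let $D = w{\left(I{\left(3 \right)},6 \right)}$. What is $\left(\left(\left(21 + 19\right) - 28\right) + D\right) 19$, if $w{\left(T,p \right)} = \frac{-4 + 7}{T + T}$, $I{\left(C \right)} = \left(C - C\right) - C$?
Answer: $\frac{437}{2} \approx 218.5$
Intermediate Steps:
$I{\left(C \right)} = - C$ ($I{\left(C \right)} = 0 - C = - C$)
$w{\left(T,p \right)} = \frac{3}{2 T}$
$D = - \frac{1}{2}$ ($D = \frac{3}{2 \left(\left(-1\right) 3\right)} = \frac{3}{2 \left(-3\right)} = \frac{3}{2} \left(- \frac{1}{3}\right) = - \frac{1}{2} \approx -0.5$)
$\left(\left(\left(21 + 19\right) - 28\right) + D\right) 19 = \left(\left(\left(21 + 19\right) - 28\right) - \frac{1}{2}\right) 19 = \left(\left(40 - 28\right) - \frac{1}{2}\right) 19 = \left(12 - \frac{1}{2}\right) 19 = \frac{23}{2} \cdot 19 = \frac{437}{2}$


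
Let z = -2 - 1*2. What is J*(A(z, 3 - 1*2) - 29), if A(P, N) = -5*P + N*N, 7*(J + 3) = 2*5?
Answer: 88/7 ≈ 12.571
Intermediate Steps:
z = -4 (z = -2 - 2 = -4)
J = -11/7 (J = -3 + (2*5)/7 = -3 + (1/7)*10 = -3 + 10/7 = -11/7 ≈ -1.5714)
A(P, N) = N**2 - 5*P (A(P, N) = -5*P + N**2 = N**2 - 5*P)
J*(A(z, 3 - 1*2) - 29) = -11*(((3 - 1*2)**2 - 5*(-4)) - 29)/7 = -11*(((3 - 2)**2 + 20) - 29)/7 = -11*((1**2 + 20) - 29)/7 = -11*((1 + 20) - 29)/7 = -11*(21 - 29)/7 = -11/7*(-8) = 88/7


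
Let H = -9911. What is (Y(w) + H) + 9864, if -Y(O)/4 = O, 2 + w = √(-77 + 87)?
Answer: -39 - 4*√10 ≈ -51.649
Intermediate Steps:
w = -2 + √10 (w = -2 + √(-77 + 87) = -2 + √10 ≈ 1.1623)
Y(O) = -4*O
(Y(w) + H) + 9864 = (-4*(-2 + √10) - 9911) + 9864 = ((8 - 4*√10) - 9911) + 9864 = (-9903 - 4*√10) + 9864 = -39 - 4*√10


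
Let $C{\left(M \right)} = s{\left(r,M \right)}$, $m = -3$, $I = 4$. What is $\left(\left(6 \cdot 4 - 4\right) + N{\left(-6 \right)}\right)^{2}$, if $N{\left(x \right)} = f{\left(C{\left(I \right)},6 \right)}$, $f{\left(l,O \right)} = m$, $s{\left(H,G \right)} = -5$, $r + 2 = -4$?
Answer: $289$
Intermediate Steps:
$r = -6$ ($r = -2 - 4 = -6$)
$C{\left(M \right)} = -5$
$f{\left(l,O \right)} = -3$
$N{\left(x \right)} = -3$
$\left(\left(6 \cdot 4 - 4\right) + N{\left(-6 \right)}\right)^{2} = \left(\left(6 \cdot 4 - 4\right) - 3\right)^{2} = \left(\left(24 - 4\right) - 3\right)^{2} = \left(20 - 3\right)^{2} = 17^{2} = 289$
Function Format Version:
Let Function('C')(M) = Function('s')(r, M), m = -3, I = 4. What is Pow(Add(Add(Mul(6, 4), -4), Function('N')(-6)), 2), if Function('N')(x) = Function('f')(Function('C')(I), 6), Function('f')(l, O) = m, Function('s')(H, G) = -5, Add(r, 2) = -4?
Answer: 289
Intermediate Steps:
r = -6 (r = Add(-2, -4) = -6)
Function('C')(M) = -5
Function('f')(l, O) = -3
Function('N')(x) = -3
Pow(Add(Add(Mul(6, 4), -4), Function('N')(-6)), 2) = Pow(Add(Add(Mul(6, 4), -4), -3), 2) = Pow(Add(Add(24, -4), -3), 2) = Pow(Add(20, -3), 2) = Pow(17, 2) = 289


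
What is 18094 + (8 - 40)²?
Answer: 19118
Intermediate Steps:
18094 + (8 - 40)² = 18094 + (-32)² = 18094 + 1024 = 19118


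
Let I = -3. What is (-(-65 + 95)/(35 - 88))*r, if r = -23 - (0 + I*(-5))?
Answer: -1140/53 ≈ -21.509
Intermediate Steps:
r = -38 (r = -23 - (0 - 3*(-5)) = -23 - (0 + 15) = -23 - 1*15 = -23 - 15 = -38)
(-(-65 + 95)/(35 - 88))*r = -(-65 + 95)/(35 - 88)*(-38) = -30/(-53)*(-38) = -30*(-1)/53*(-38) = -1*(-30/53)*(-38) = (30/53)*(-38) = -1140/53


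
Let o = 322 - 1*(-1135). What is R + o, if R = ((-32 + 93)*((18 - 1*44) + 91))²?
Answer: 15722682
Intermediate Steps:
R = 15721225 (R = (61*((18 - 44) + 91))² = (61*(-26 + 91))² = (61*65)² = 3965² = 15721225)
o = 1457 (o = 322 + 1135 = 1457)
R + o = 15721225 + 1457 = 15722682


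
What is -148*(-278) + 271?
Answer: 41415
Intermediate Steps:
-148*(-278) + 271 = 41144 + 271 = 41415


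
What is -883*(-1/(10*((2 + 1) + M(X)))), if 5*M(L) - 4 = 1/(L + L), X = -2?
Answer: 1766/75 ≈ 23.547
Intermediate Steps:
M(L) = 4/5 + 1/(10*L) (M(L) = 4/5 + 1/(5*(L + L)) = 4/5 + 1/(5*((2*L))) = 4/5 + (1/(2*L))/5 = 4/5 + 1/(10*L))
-883*(-1/(10*((2 + 1) + M(X)))) = -883*(-1/(10*((2 + 1) + (1/10)*(1 + 8*(-2))/(-2)))) = -883*(-1/(10*(3 + (1/10)*(-1/2)*(1 - 16)))) = -883*(-1/(10*(3 + (1/10)*(-1/2)*(-15)))) = -883*(-1/(10*(3 + 3/4))) = -883/((15/4)*(-10)) = -883/(-75/2) = -883*(-2/75) = 1766/75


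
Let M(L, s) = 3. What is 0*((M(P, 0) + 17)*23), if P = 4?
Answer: 0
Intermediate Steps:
0*((M(P, 0) + 17)*23) = 0*((3 + 17)*23) = 0*(20*23) = 0*460 = 0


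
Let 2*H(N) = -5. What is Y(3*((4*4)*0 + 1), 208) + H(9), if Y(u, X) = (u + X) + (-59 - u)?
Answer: 293/2 ≈ 146.50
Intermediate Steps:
H(N) = -5/2 (H(N) = (1/2)*(-5) = -5/2)
Y(u, X) = -59 + X (Y(u, X) = (X + u) + (-59 - u) = -59 + X)
Y(3*((4*4)*0 + 1), 208) + H(9) = (-59 + 208) - 5/2 = 149 - 5/2 = 293/2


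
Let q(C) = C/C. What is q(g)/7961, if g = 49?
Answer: 1/7961 ≈ 0.00012561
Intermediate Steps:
q(C) = 1
q(g)/7961 = 1/7961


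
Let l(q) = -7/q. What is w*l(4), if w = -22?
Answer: 77/2 ≈ 38.500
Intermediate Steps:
w*l(4) = -(-154)/4 = -22*(-7/4) = 77/2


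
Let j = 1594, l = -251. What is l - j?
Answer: -1845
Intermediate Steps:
l - j = -251 - 1*1594 = -251 - 1594 = -1845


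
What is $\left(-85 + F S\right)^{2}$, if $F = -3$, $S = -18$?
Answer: $961$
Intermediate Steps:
$\left(-85 + F S\right)^{2} = \left(-85 - -54\right)^{2} = \left(-85 + 54\right)^{2} = \left(-31\right)^{2} = 961$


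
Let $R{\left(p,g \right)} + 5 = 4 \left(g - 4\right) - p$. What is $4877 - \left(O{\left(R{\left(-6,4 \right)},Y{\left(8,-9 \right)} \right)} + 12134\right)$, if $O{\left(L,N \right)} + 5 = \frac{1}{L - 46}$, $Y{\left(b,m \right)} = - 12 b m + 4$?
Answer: $- \frac{326339}{45} \approx -7252.0$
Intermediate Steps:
$R{\left(p,g \right)} = -21 - p + 4 g$ ($R{\left(p,g \right)} = -5 - \left(p - 4 \left(g - 4\right)\right) = -5 - \left(p - 4 \left(-4 + g\right)\right) = -5 - \left(16 + p - 4 g\right) = -21 - p + 4 g$)
$Y{\left(b,m \right)} = 4 - 12 b m$ ($Y{\left(b,m \right)} = - 12 b m + 4 = 4 - 12 b m$)
$O{\left(L,N \right)} = -5 + \frac{1}{-46 + L}$ ($O{\left(L,N \right)} = -5 + \frac{1}{L - 46} = -5 + \frac{1}{-46 + L}$)
$4877 - \left(O{\left(R{\left(-6,4 \right)},Y{\left(8,-9 \right)} \right)} + 12134\right) = 4877 - \left(\frac{231 - 5 \left(-21 - -6 + 4 \cdot 4\right)}{-46 - -1} + 12134\right) = 4877 - \left(\frac{231 - 5 \left(-21 + 6 + 16\right)}{-46 + \left(-21 + 6 + 16\right)} + 12134\right) = 4877 - \left(\frac{231 - 5}{-46 + 1} + 12134\right) = 4877 - \left(\frac{231 - 5}{-45} + 12134\right) = 4877 - \left(\left(- \frac{1}{45}\right) 226 + 12134\right) = 4877 - \left(- \frac{226}{45} + 12134\right) = 4877 - \frac{545804}{45} = - \frac{326339}{45}$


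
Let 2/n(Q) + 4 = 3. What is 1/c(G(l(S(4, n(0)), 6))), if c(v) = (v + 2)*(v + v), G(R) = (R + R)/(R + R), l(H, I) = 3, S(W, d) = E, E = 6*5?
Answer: ⅙ ≈ 0.16667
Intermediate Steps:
n(Q) = -2 (n(Q) = 2/(-4 + 3) = 2/(-1) = 2*(-1) = -2)
E = 30
S(W, d) = 30
G(R) = 1 (G(R) = (2*R)/((2*R)) = (2*R)*(1/(2*R)) = 1)
c(v) = 2*v*(2 + v) (c(v) = (2 + v)*(2*v) = 2*v*(2 + v))
1/c(G(l(S(4, n(0)), 6))) = 1/(2*1*(2 + 1)) = 1/(2*1*3) = 1/6 = ⅙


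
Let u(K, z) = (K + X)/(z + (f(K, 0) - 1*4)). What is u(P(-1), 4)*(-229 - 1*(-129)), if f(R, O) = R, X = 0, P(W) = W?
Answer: -100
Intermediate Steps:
u(K, z) = K/(-4 + K + z) (u(K, z) = (K + 0)/(z + (K - 1*4)) = K/(z + (K - 4)) = K/(z + (-4 + K)) = K/(-4 + K + z))
u(P(-1), 4)*(-229 - 1*(-129)) = (-1/(-4 - 1 + 4))*(-229 - 1*(-129)) = (-1/(-1))*(-229 + 129) = -1*(-1)*(-100) = 1*(-100) = -100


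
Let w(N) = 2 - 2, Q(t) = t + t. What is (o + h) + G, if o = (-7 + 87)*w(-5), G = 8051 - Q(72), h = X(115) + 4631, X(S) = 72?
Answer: 12610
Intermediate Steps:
Q(t) = 2*t
w(N) = 0
h = 4703 (h = 72 + 4631 = 4703)
G = 7907 (G = 8051 - 2*72 = 8051 - 1*144 = 8051 - 144 = 7907)
o = 0 (o = (-7 + 87)*0 = 80*0 = 0)
(o + h) + G = (0 + 4703) + 7907 = 4703 + 7907 = 12610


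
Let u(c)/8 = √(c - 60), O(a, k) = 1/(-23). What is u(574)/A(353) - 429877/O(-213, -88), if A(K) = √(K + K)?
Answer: 9887171 + 8*√90721/353 ≈ 9.8872e+6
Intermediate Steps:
A(K) = √2*√K (A(K) = √(2*K) = √2*√K)
O(a, k) = -1/23
u(c) = 8*√(-60 + c) (u(c) = 8*√(c - 60) = 8*√(-60 + c))
u(574)/A(353) - 429877/O(-213, -88) = (8*√(-60 + 574))/((√2*√353)) - 429877/(-1/23) = (8*√514)/(√706) - 429877*(-23) = (8*√514)*(√706/706) + 9887171 = 8*√90721/353 + 9887171 = 9887171 + 8*√90721/353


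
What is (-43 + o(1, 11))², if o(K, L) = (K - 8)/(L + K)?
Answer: 273529/144 ≈ 1899.5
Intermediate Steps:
o(K, L) = (-8 + K)/(K + L)
(-43 + o(1, 11))² = (-43 + (-8 + 1)/(1 + 11))² = (-43 - 7/12)² = (-523/12)² = 273529/144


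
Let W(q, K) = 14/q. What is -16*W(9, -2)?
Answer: -224/9 ≈ -24.889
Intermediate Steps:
-16*W(9, -2) = -224/9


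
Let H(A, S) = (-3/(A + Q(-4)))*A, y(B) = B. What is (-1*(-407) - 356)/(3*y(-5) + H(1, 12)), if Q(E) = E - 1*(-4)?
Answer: -17/6 ≈ -2.8333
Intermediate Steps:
Q(E) = 4 + E (Q(E) = E + 4 = 4 + E)
H(A, S) = -3 (H(A, S) = (-3/(A + (4 - 4)))*A = (-3/(A + 0))*A = (-3/A)*A = -3)
(-1*(-407) - 356)/(3*y(-5) + H(1, 12)) = (-1*(-407) - 356)/(3*(-5) - 3) = (407 - 356)/(-15 - 3) = 51/(-18) = 51*(-1/18) = -17/6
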